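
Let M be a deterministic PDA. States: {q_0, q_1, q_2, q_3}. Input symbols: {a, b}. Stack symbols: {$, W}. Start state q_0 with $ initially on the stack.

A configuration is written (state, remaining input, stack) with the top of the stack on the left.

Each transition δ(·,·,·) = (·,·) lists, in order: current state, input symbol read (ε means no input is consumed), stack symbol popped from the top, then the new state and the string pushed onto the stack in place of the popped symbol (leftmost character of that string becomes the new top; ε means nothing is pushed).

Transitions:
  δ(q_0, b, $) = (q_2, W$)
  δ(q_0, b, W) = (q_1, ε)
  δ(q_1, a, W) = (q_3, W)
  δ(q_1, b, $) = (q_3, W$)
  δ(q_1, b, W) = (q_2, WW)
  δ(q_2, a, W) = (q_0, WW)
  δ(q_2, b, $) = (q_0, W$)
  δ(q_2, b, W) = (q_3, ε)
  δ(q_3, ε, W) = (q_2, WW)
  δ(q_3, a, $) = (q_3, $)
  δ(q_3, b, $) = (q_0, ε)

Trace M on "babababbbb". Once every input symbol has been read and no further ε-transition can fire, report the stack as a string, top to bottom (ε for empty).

WWW$

(q_0, babababbbb, $) ⊢ (q_2, abababbbb, W$) ⊢ (q_0, bababbbb, WW$) ⊢ (q_1, ababbbb, W$) ⊢ (q_3, babbbb, W$) ⊢ (q_2, babbbb, WW$) ⊢ (q_3, abbbb, W$) ⊢ (q_2, abbbb, WW$) ⊢ (q_0, bbbb, WWW$) ⊢ (q_1, bbb, WW$) ⊢ (q_2, bb, WWW$) ⊢ (q_3, b, WW$) ⊢ (q_2, b, WWW$) ⊢ (q_3, ε, WW$) ⊢ (q_2, ε, WWW$)
All input consumed in state q_2 with stack WWW$.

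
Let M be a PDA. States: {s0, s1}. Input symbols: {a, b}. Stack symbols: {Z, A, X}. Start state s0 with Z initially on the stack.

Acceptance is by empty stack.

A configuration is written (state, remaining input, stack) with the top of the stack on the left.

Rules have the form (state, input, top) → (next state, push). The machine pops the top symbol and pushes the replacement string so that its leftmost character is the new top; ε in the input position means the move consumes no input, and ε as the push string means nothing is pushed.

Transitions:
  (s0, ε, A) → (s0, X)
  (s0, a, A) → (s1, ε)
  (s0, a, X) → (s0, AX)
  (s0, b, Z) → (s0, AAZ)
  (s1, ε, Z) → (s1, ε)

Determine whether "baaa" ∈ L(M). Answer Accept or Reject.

Reject

No computation consumes all input and empties the stack.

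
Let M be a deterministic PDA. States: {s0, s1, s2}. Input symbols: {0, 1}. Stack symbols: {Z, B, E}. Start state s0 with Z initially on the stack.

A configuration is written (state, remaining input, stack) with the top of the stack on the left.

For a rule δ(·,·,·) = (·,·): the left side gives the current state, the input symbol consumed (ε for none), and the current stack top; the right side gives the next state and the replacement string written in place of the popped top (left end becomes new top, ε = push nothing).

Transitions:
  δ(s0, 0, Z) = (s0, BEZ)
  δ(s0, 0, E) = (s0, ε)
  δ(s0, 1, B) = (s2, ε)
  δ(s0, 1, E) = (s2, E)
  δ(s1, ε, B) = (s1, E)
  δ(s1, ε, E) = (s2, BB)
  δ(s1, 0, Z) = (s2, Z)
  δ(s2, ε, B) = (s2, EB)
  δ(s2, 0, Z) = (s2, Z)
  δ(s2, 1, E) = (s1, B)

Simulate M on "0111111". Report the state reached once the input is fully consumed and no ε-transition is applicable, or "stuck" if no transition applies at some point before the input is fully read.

(s0, 0111111, Z) ⊢ (s0, 111111, BEZ) ⊢ (s2, 11111, EZ) ⊢ (s1, 1111, BZ) ⊢ (s1, 1111, EZ) ⊢ (s2, 1111, BBZ) ⊢ (s2, 1111, EBBZ) ⊢ (s1, 111, BBBZ) ⊢ (s1, 111, EBBZ) ⊢ (s2, 111, BBBBZ) ⊢ (s2, 111, EBBBBZ) ⊢ (s1, 11, BBBBBZ) ⊢ (s1, 11, EBBBBZ) ⊢ (s2, 11, BBBBBBZ) ⊢ (s2, 11, EBBBBBBZ) ⊢ (s1, 1, BBBBBBBZ) ⊢ (s1, 1, EBBBBBBZ) ⊢ (s2, 1, BBBBBBBBZ) ⊢ (s2, 1, EBBBBBBBBZ) ⊢ (s1, ε, BBBBBBBBBZ) ⊢ (s1, ε, EBBBBBBBBZ) ⊢ (s2, ε, BBBBBBBBBBZ) ⊢ (s2, ε, EBBBBBBBBBBZ)
All input consumed; M is in state s2.

s2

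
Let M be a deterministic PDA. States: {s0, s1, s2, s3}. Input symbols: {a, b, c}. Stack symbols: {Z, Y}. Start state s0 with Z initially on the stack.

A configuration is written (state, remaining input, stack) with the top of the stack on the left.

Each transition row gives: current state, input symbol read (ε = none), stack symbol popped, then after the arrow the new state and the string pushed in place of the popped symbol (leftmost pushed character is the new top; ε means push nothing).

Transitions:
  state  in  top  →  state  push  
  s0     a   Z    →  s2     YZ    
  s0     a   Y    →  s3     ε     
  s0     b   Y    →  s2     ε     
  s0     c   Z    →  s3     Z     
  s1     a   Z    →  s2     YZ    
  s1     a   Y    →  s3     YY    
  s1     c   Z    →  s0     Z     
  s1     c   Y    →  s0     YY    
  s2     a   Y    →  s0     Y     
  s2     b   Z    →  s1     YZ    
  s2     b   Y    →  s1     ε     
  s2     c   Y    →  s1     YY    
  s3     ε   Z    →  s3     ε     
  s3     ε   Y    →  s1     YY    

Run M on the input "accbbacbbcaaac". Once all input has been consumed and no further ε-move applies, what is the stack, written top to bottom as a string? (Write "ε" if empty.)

(s0, accbbacbbcaaac, Z)
  read a, top Z: go to s2, push YZ → (s2, ccbbacbbcaaac, YZ)
  read c, top Y: go to s1, push YY → (s1, cbbacbbcaaac, YYZ)
  read c, top Y: go to s0, push YY → (s0, bbacbbcaaac, YYYZ)
  read b, top Y: go to s2, push ε → (s2, bacbbcaaac, YYZ)
  read b, top Y: go to s1, push ε → (s1, acbbcaaac, YZ)
  read a, top Y: go to s3, push YY → (s3, cbbcaaac, YYZ)
  ε-move, top Y: go to s1, push YY → (s1, cbbcaaac, YYYZ)
  read c, top Y: go to s0, push YY → (s0, bbcaaac, YYYYZ)
  read b, top Y: go to s2, push ε → (s2, bcaaac, YYYZ)
  read b, top Y: go to s1, push ε → (s1, caaac, YYZ)
  read c, top Y: go to s0, push YY → (s0, aaac, YYYZ)
  read a, top Y: go to s3, push ε → (s3, aac, YYZ)
  ε-move, top Y: go to s1, push YY → (s1, aac, YYYZ)
  read a, top Y: go to s3, push YY → (s3, ac, YYYYZ)
  ε-move, top Y: go to s1, push YY → (s1, ac, YYYYYZ)
  read a, top Y: go to s3, push YY → (s3, c, YYYYYYZ)
  ε-move, top Y: go to s1, push YY → (s1, c, YYYYYYYZ)
  read c, top Y: go to s0, push YY → (s0, ε, YYYYYYYYZ)
All input consumed in state s0 with stack YYYYYYYYZ.

YYYYYYYYZ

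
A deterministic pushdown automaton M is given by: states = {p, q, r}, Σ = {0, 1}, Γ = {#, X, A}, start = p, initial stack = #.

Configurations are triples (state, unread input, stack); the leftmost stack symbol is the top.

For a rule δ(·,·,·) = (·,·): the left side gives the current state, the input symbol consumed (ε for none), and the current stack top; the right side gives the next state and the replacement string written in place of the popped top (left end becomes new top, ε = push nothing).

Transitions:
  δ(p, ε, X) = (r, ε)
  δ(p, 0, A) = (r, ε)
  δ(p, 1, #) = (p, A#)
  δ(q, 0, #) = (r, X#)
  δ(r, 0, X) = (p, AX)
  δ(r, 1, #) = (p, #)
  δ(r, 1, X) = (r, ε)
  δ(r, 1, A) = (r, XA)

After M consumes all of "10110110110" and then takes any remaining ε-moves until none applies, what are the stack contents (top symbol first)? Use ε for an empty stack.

#

(p, 10110110110, #)
  read 1, top #: go to p, push A# → (p, 0110110110, A#)
  read 0, top A: go to r, push ε → (r, 110110110, #)
  read 1, top #: go to p, push # → (p, 10110110, #)
  read 1, top #: go to p, push A# → (p, 0110110, A#)
  read 0, top A: go to r, push ε → (r, 110110, #)
  read 1, top #: go to p, push # → (p, 10110, #)
  read 1, top #: go to p, push A# → (p, 0110, A#)
  read 0, top A: go to r, push ε → (r, 110, #)
  read 1, top #: go to p, push # → (p, 10, #)
  read 1, top #: go to p, push A# → (p, 0, A#)
  read 0, top A: go to r, push ε → (r, ε, #)
All input consumed in state r with stack #.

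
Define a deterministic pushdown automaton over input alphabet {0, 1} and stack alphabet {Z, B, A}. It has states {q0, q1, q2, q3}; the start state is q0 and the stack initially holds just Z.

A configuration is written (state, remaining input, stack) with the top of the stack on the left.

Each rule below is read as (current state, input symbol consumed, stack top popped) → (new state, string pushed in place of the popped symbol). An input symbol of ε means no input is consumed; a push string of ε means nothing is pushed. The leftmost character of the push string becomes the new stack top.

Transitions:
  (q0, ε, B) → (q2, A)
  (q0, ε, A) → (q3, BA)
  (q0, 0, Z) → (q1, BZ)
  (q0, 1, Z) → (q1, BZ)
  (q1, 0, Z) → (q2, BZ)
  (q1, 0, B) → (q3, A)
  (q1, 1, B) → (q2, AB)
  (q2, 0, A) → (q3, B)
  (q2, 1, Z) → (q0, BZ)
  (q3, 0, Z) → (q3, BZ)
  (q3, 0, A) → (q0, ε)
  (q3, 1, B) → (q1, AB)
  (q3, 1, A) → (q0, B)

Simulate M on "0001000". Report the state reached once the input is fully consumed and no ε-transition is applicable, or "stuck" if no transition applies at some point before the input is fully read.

q1

(q0, 0001000, Z) ⊢ (q1, 001000, BZ) ⊢ (q3, 01000, AZ) ⊢ (q0, 1000, Z) ⊢ (q1, 000, BZ) ⊢ (q3, 00, AZ) ⊢ (q0, 0, Z) ⊢ (q1, ε, BZ)
All input consumed; M is in state q1.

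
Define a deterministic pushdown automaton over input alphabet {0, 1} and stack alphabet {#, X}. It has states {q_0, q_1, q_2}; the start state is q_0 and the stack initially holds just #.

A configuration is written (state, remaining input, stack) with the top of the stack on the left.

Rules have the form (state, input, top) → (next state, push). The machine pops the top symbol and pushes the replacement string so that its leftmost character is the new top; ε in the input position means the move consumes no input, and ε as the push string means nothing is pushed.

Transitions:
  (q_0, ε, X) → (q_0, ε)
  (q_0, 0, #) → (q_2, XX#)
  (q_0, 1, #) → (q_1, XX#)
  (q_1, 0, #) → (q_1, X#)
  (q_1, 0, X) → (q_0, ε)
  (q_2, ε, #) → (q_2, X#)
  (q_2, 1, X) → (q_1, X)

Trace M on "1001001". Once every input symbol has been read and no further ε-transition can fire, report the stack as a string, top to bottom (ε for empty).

XX#

(q_0, 1001001, #) ⊢ (q_1, 001001, XX#) ⊢ (q_0, 01001, X#) ⊢ (q_0, 01001, #) ⊢ (q_2, 1001, XX#) ⊢ (q_1, 001, XX#) ⊢ (q_0, 01, X#) ⊢ (q_0, 01, #) ⊢ (q_2, 1, XX#) ⊢ (q_1, ε, XX#)
All input consumed in state q_1 with stack XX#.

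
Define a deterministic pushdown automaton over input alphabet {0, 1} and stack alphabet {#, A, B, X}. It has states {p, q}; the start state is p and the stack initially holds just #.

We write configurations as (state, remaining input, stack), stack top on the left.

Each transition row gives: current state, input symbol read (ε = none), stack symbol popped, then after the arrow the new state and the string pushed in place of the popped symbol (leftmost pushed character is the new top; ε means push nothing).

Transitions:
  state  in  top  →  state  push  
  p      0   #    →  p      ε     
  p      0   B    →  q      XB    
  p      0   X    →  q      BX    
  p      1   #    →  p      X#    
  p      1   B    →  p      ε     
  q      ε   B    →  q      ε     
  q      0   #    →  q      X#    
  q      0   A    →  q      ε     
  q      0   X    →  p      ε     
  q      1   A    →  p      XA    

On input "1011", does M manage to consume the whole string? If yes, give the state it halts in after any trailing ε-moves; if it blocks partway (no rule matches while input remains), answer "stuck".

(p, 1011, #)
  read 1, top #: go to p, push X# → (p, 011, X#)
  read 0, top X: go to q, push BX → (q, 11, BX#)
  ε-move, top B: go to q, push ε → (q, 11, X#)
No transition for (q, 1, top X); M blocks with input 11 remaining.

stuck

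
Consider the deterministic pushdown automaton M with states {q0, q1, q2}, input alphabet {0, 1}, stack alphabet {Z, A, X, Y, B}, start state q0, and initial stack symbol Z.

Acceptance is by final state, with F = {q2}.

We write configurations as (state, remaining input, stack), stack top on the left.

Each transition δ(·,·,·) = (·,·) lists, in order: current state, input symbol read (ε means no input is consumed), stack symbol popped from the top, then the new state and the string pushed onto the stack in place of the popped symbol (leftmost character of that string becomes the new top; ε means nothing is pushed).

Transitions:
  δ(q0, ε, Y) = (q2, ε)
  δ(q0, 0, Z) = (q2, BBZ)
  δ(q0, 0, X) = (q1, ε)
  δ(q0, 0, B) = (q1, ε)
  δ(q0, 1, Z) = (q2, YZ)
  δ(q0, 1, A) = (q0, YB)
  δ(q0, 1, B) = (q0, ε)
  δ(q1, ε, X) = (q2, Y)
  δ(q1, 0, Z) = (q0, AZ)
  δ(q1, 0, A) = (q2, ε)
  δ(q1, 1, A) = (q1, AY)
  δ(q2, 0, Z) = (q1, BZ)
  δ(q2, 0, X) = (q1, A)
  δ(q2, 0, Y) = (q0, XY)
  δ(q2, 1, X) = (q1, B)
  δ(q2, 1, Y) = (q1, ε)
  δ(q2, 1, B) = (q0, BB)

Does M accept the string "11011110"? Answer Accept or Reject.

Accept

(q0, 11011110, Z)
  read 1, top Z: go to q2, push YZ → (q2, 1011110, YZ)
  read 1, top Y: go to q1, push ε → (q1, 011110, Z)
  read 0, top Z: go to q0, push AZ → (q0, 11110, AZ)
  read 1, top A: go to q0, push YB → (q0, 1110, YBZ)
  ε-move, top Y: go to q2, push ε → (q2, 1110, BZ)
  read 1, top B: go to q0, push BB → (q0, 110, BBZ)
  read 1, top B: go to q0, push ε → (q0, 10, BZ)
  read 1, top B: go to q0, push ε → (q0, 0, Z)
  read 0, top Z: go to q2, push BBZ → (q2, ε, BBZ)
All input consumed; state q2 ∈ F.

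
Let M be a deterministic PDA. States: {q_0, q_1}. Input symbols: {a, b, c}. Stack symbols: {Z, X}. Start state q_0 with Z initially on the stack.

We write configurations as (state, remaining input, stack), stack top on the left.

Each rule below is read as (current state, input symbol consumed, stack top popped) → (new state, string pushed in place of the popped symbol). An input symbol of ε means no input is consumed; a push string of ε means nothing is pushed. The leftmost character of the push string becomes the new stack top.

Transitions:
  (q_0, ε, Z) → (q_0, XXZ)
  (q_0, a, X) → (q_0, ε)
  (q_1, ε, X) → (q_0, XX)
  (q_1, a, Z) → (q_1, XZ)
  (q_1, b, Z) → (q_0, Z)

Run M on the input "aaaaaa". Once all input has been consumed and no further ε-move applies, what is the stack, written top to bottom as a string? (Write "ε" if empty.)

XXZ

(q_0, aaaaaa, Z)
  ε-move, top Z: go to q_0, push XXZ → (q_0, aaaaaa, XXZ)
  read a, top X: go to q_0, push ε → (q_0, aaaaa, XZ)
  read a, top X: go to q_0, push ε → (q_0, aaaa, Z)
  ε-move, top Z: go to q_0, push XXZ → (q_0, aaaa, XXZ)
  read a, top X: go to q_0, push ε → (q_0, aaa, XZ)
  read a, top X: go to q_0, push ε → (q_0, aa, Z)
  ε-move, top Z: go to q_0, push XXZ → (q_0, aa, XXZ)
  read a, top X: go to q_0, push ε → (q_0, a, XZ)
  read a, top X: go to q_0, push ε → (q_0, ε, Z)
  ε-move, top Z: go to q_0, push XXZ → (q_0, ε, XXZ)
All input consumed in state q_0 with stack XXZ.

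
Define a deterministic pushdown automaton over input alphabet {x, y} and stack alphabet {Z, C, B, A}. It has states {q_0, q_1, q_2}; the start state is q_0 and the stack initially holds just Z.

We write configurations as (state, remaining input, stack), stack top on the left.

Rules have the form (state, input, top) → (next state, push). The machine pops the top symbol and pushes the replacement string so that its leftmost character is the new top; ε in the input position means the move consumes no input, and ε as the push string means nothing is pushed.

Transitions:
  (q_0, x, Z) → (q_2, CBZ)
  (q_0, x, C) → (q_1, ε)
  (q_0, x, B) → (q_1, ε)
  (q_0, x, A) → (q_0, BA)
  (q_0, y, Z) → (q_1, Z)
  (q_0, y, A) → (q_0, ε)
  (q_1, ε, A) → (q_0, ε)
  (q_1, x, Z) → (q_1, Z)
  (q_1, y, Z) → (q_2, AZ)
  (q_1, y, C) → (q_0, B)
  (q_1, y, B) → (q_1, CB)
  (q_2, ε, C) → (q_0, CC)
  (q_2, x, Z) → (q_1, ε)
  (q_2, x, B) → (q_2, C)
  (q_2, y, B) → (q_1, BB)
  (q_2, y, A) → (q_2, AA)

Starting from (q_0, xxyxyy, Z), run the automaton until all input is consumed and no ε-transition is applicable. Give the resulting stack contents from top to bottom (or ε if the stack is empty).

(q_0, xxyxyy, Z)
  read x, top Z: go to q_2, push CBZ → (q_2, xyxyy, CBZ)
  ε-move, top C: go to q_0, push CC → (q_0, xyxyy, CCBZ)
  read x, top C: go to q_1, push ε → (q_1, yxyy, CBZ)
  read y, top C: go to q_0, push B → (q_0, xyy, BBZ)
  read x, top B: go to q_1, push ε → (q_1, yy, BZ)
  read y, top B: go to q_1, push CB → (q_1, y, CBZ)
  read y, top C: go to q_0, push B → (q_0, ε, BBZ)
All input consumed in state q_0 with stack BBZ.

BBZ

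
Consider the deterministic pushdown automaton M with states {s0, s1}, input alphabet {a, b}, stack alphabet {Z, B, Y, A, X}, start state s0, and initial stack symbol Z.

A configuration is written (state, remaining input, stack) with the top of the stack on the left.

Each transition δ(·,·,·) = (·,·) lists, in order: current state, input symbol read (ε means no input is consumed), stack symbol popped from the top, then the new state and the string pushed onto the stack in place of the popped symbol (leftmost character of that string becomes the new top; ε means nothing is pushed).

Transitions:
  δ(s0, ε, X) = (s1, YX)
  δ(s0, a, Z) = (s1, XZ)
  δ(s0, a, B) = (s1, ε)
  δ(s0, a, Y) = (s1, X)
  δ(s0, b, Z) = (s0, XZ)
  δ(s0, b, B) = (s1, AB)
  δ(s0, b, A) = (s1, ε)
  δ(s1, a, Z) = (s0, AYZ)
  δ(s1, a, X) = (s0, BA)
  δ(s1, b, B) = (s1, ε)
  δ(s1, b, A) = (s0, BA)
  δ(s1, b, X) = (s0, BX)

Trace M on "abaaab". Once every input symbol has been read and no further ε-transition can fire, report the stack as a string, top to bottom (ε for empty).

(s0, abaaab, Z)
  read a, top Z: go to s1, push XZ → (s1, baaab, XZ)
  read b, top X: go to s0, push BX → (s0, aaab, BXZ)
  read a, top B: go to s1, push ε → (s1, aab, XZ)
  read a, top X: go to s0, push BA → (s0, ab, BAZ)
  read a, top B: go to s1, push ε → (s1, b, AZ)
  read b, top A: go to s0, push BA → (s0, ε, BAZ)
All input consumed in state s0 with stack BAZ.

BAZ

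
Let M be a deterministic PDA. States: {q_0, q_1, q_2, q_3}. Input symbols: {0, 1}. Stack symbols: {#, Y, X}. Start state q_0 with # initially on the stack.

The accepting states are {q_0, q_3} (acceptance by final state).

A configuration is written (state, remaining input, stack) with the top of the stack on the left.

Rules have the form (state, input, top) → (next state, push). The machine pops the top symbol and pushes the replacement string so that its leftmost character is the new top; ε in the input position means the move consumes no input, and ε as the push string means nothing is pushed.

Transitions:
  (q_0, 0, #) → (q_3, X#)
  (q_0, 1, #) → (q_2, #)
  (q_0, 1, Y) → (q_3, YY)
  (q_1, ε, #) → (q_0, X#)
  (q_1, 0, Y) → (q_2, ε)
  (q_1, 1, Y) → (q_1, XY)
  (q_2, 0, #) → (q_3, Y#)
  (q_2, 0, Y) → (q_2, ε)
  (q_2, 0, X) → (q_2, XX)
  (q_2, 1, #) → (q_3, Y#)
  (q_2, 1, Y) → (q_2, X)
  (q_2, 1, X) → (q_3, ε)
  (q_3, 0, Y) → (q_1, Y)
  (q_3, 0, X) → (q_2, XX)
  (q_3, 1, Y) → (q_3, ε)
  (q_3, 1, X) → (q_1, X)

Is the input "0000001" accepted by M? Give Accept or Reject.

Accept

(q_0, 0000001, #)
  read 0, top #: go to q_3, push X# → (q_3, 000001, X#)
  read 0, top X: go to q_2, push XX → (q_2, 00001, XX#)
  read 0, top X: go to q_2, push XX → (q_2, 0001, XXX#)
  read 0, top X: go to q_2, push XX → (q_2, 001, XXXX#)
  read 0, top X: go to q_2, push XX → (q_2, 01, XXXXX#)
  read 0, top X: go to q_2, push XX → (q_2, 1, XXXXXX#)
  read 1, top X: go to q_3, push ε → (q_3, ε, XXXXX#)
All input consumed; state q_3 ∈ F.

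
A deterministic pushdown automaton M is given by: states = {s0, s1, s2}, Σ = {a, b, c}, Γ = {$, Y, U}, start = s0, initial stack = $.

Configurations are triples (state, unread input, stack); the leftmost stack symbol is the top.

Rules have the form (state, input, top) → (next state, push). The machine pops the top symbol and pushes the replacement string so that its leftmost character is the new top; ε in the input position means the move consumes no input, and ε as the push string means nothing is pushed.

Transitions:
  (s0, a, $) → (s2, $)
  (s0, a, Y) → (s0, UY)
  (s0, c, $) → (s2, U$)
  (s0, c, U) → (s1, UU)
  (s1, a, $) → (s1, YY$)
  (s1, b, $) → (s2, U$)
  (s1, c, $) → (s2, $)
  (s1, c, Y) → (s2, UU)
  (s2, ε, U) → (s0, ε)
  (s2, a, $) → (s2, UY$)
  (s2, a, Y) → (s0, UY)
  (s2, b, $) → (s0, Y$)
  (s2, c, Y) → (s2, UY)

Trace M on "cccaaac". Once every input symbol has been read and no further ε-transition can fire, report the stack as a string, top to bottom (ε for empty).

UUY$

(s0, cccaaac, $)
  read c, top $: go to s2, push U$ → (s2, ccaaac, U$)
  ε-move, top U: go to s0, push ε → (s0, ccaaac, $)
  read c, top $: go to s2, push U$ → (s2, caaac, U$)
  ε-move, top U: go to s0, push ε → (s0, caaac, $)
  read c, top $: go to s2, push U$ → (s2, aaac, U$)
  ε-move, top U: go to s0, push ε → (s0, aaac, $)
  read a, top $: go to s2, push $ → (s2, aac, $)
  read a, top $: go to s2, push UY$ → (s2, ac, UY$)
  ε-move, top U: go to s0, push ε → (s0, ac, Y$)
  read a, top Y: go to s0, push UY → (s0, c, UY$)
  read c, top U: go to s1, push UU → (s1, ε, UUY$)
All input consumed in state s1 with stack UUY$.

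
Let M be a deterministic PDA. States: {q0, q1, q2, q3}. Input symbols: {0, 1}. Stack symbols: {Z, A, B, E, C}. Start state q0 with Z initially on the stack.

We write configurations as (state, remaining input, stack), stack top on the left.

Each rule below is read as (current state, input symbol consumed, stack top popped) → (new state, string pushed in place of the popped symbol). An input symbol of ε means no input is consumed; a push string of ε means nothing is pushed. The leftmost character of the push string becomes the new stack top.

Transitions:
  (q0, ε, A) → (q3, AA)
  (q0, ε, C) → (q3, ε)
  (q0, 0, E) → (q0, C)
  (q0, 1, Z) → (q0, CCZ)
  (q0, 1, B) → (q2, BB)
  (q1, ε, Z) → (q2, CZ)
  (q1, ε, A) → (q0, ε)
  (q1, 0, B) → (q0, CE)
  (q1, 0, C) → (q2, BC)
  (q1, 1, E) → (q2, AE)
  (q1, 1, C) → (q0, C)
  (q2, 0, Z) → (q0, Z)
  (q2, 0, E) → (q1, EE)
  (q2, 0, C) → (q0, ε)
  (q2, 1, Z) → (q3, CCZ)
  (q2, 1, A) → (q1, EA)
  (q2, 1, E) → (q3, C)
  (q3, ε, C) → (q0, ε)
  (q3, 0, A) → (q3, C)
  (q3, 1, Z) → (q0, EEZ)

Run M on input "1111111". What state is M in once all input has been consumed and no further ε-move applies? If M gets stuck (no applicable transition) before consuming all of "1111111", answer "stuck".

(q0, 1111111, Z) ⊢ (q0, 111111, CCZ) ⊢ (q3, 111111, CZ) ⊢ (q0, 111111, Z) ⊢ (q0, 11111, CCZ) ⊢ (q3, 11111, CZ) ⊢ (q0, 11111, Z) ⊢ (q0, 1111, CCZ) ⊢ (q3, 1111, CZ) ⊢ (q0, 1111, Z) ⊢ (q0, 111, CCZ) ⊢ (q3, 111, CZ) ⊢ (q0, 111, Z) ⊢ (q0, 11, CCZ) ⊢ (q3, 11, CZ) ⊢ (q0, 11, Z) ⊢ (q0, 1, CCZ) ⊢ (q3, 1, CZ) ⊢ (q0, 1, Z) ⊢ (q0, ε, CCZ) ⊢ (q3, ε, CZ) ⊢ (q0, ε, Z)
All input consumed; M is in state q0.

q0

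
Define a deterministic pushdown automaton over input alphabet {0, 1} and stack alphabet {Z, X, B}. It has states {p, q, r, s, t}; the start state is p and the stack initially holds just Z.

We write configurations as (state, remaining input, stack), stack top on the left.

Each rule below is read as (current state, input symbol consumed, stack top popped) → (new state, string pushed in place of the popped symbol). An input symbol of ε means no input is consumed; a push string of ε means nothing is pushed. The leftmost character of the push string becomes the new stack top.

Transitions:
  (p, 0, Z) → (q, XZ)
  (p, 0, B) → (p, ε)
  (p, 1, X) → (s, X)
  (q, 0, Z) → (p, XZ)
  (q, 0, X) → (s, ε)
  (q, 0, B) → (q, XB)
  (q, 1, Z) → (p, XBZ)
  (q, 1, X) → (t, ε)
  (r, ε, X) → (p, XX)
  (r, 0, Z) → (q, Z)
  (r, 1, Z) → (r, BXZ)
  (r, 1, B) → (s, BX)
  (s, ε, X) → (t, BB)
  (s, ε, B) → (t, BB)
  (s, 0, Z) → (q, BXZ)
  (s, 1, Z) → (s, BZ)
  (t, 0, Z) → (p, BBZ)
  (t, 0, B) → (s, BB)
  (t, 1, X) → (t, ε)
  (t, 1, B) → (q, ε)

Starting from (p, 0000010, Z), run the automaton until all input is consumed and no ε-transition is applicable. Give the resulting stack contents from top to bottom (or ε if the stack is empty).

XBXZ

(p, 0000010, Z)
  read 0, top Z: go to q, push XZ → (q, 000010, XZ)
  read 0, top X: go to s, push ε → (s, 00010, Z)
  read 0, top Z: go to q, push BXZ → (q, 0010, BXZ)
  read 0, top B: go to q, push XB → (q, 010, XBXZ)
  read 0, top X: go to s, push ε → (s, 10, BXZ)
  ε-move, top B: go to t, push BB → (t, 10, BBXZ)
  read 1, top B: go to q, push ε → (q, 0, BXZ)
  read 0, top B: go to q, push XB → (q, ε, XBXZ)
All input consumed in state q with stack XBXZ.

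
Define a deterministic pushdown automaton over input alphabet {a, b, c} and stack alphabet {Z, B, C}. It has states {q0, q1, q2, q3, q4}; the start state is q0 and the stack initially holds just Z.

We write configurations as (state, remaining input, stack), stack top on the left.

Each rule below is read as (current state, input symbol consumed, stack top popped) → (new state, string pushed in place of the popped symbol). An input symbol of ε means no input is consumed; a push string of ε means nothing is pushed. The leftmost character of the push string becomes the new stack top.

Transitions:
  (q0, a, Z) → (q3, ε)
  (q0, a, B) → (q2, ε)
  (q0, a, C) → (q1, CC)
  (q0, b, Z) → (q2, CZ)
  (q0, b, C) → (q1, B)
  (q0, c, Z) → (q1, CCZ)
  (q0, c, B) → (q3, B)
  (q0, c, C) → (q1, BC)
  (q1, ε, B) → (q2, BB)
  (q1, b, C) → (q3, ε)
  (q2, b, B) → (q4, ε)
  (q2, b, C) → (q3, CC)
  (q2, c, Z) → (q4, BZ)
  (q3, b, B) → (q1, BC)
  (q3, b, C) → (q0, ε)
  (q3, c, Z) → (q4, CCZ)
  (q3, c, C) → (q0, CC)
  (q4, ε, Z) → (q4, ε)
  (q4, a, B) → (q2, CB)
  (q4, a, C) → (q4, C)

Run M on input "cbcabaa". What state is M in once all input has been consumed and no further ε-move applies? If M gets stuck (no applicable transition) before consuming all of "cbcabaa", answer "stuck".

(q0, cbcabaa, Z)
  read c, top Z: go to q1, push CCZ → (q1, bcabaa, CCZ)
  read b, top C: go to q3, push ε → (q3, cabaa, CZ)
  read c, top C: go to q0, push CC → (q0, abaa, CCZ)
  read a, top C: go to q1, push CC → (q1, baa, CCCZ)
  read b, top C: go to q3, push ε → (q3, aa, CCZ)
No transition for (q3, a, top C); M blocks with input aa remaining.

stuck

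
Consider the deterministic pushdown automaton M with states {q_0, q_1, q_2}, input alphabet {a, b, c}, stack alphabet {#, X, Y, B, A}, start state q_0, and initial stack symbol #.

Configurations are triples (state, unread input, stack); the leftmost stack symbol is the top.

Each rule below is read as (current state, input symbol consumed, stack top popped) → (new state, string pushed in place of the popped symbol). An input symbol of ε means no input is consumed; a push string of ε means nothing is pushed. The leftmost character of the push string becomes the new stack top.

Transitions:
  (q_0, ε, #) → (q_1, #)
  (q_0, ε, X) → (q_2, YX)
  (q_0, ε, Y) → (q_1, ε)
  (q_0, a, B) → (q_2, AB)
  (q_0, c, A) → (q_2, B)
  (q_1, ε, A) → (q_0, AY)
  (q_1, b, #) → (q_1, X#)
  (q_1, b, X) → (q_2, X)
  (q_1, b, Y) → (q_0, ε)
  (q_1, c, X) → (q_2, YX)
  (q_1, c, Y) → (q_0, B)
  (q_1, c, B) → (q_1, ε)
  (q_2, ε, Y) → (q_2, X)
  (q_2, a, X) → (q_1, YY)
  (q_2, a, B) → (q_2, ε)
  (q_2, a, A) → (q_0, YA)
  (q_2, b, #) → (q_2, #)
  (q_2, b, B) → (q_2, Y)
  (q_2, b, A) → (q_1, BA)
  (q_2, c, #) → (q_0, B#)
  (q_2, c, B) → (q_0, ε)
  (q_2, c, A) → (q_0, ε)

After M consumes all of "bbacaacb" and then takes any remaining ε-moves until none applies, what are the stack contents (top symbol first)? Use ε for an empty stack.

XYBY#

(q_0, bbacaacb, #)
  ε-move, top #: go to q_1, push # → (q_1, bbacaacb, #)
  read b, top #: go to q_1, push X# → (q_1, bacaacb, X#)
  read b, top X: go to q_2, push X → (q_2, acaacb, X#)
  read a, top X: go to q_1, push YY → (q_1, caacb, YY#)
  read c, top Y: go to q_0, push B → (q_0, aacb, BY#)
  read a, top B: go to q_2, push AB → (q_2, acb, ABY#)
  read a, top A: go to q_0, push YA → (q_0, cb, YABY#)
  ε-move, top Y: go to q_1, push ε → (q_1, cb, ABY#)
  ε-move, top A: go to q_0, push AY → (q_0, cb, AYBY#)
  read c, top A: go to q_2, push B → (q_2, b, BYBY#)
  read b, top B: go to q_2, push Y → (q_2, ε, YYBY#)
  ε-move, top Y: go to q_2, push X → (q_2, ε, XYBY#)
All input consumed in state q_2 with stack XYBY#.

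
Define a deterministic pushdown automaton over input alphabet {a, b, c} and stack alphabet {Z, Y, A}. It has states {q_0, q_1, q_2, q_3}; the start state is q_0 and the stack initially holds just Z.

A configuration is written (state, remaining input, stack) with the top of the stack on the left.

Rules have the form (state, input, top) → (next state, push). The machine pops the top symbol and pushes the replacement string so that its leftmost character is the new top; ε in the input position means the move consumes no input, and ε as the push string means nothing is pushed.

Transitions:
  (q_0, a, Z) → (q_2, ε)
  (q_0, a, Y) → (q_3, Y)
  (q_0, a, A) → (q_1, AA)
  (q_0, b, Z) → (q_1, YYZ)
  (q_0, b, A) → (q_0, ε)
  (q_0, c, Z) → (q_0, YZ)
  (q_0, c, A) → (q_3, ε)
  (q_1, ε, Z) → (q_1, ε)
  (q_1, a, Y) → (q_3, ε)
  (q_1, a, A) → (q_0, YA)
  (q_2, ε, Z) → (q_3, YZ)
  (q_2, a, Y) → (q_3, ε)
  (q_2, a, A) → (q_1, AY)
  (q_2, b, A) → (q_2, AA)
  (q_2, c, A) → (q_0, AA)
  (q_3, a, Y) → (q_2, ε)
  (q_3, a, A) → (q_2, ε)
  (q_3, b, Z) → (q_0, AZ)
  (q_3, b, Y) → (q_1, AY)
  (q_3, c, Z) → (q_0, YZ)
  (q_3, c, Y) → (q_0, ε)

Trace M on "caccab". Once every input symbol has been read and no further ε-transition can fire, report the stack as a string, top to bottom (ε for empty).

AYZ

(q_0, caccab, Z)
  read c, top Z: go to q_0, push YZ → (q_0, accab, YZ)
  read a, top Y: go to q_3, push Y → (q_3, ccab, YZ)
  read c, top Y: go to q_0, push ε → (q_0, cab, Z)
  read c, top Z: go to q_0, push YZ → (q_0, ab, YZ)
  read a, top Y: go to q_3, push Y → (q_3, b, YZ)
  read b, top Y: go to q_1, push AY → (q_1, ε, AYZ)
All input consumed in state q_1 with stack AYZ.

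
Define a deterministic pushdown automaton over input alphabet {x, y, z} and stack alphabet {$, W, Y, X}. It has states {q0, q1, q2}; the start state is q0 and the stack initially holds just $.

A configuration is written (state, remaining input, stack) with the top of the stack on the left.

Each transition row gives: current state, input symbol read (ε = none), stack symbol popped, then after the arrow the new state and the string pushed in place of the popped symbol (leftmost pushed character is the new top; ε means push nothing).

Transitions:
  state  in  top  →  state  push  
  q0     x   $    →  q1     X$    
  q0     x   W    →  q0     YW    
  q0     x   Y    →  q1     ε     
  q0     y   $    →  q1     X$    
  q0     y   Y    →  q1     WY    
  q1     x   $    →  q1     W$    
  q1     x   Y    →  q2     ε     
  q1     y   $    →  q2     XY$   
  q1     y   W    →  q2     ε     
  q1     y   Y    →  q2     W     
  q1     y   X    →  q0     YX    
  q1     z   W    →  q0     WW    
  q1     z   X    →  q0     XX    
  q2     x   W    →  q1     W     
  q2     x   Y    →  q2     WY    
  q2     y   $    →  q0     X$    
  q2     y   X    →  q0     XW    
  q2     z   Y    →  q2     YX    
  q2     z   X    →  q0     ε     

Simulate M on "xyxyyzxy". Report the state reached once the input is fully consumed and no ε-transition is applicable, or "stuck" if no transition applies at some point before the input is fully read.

(q0, xyxyyzxy, $)
  read x, top $: go to q1, push X$ → (q1, yxyyzxy, X$)
  read y, top X: go to q0, push YX → (q0, xyyzxy, YX$)
  read x, top Y: go to q1, push ε → (q1, yyzxy, X$)
  read y, top X: go to q0, push YX → (q0, yzxy, YX$)
  read y, top Y: go to q1, push WY → (q1, zxy, WYX$)
  read z, top W: go to q0, push WW → (q0, xy, WWYX$)
  read x, top W: go to q0, push YW → (q0, y, YWWYX$)
  read y, top Y: go to q1, push WY → (q1, ε, WYWWYX$)
All input consumed; M is in state q1.

q1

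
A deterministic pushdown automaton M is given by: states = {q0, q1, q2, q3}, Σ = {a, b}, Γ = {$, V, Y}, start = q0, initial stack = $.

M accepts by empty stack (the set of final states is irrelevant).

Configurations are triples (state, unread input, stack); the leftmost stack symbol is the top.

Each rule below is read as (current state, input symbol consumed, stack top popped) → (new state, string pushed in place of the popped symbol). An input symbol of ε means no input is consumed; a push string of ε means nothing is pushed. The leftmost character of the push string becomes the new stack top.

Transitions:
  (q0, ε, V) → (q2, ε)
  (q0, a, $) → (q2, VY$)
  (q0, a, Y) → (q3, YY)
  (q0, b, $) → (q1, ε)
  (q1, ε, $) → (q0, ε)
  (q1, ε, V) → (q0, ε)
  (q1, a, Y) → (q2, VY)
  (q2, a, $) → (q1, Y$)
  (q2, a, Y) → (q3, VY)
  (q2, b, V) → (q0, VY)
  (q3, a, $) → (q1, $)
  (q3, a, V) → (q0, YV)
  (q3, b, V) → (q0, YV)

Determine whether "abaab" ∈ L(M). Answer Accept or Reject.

Reject

(q0, abaab, $) ⊢ (q2, baab, VY$) ⊢ (q0, aab, VYY$) ⊢ (q2, aab, YY$) ⊢ (q3, ab, VYY$) ⊢ (q0, b, YVYY$)
No transition applies at (q0, b, YVYY$); input not fully consumed.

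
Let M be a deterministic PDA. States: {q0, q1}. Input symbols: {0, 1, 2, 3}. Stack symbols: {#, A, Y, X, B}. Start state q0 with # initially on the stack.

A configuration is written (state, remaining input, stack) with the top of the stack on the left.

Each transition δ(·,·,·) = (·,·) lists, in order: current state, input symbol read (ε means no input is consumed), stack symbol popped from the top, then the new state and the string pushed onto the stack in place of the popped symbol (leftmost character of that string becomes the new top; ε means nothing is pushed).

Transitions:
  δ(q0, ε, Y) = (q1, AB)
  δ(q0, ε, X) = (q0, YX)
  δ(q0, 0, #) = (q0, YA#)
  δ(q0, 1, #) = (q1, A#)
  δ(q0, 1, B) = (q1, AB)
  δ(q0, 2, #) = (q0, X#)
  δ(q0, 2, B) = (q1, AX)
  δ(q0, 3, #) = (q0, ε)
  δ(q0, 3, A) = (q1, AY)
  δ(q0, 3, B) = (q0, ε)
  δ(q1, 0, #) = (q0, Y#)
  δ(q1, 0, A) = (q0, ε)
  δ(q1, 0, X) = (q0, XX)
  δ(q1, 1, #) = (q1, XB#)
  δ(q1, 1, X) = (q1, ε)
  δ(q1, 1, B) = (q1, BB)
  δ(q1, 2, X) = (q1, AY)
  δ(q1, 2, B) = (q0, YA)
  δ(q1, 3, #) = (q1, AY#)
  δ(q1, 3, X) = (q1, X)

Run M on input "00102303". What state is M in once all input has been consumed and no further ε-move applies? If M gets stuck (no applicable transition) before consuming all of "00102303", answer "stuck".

stuck

(q0, 00102303, #) ⊢ (q0, 0102303, YA#) ⊢ (q1, 0102303, ABA#) ⊢ (q0, 102303, BA#) ⊢ (q1, 02303, ABA#) ⊢ (q0, 2303, BA#) ⊢ (q1, 303, AXA#)
No transition for (q1, 3, top A); M blocks with input 303 remaining.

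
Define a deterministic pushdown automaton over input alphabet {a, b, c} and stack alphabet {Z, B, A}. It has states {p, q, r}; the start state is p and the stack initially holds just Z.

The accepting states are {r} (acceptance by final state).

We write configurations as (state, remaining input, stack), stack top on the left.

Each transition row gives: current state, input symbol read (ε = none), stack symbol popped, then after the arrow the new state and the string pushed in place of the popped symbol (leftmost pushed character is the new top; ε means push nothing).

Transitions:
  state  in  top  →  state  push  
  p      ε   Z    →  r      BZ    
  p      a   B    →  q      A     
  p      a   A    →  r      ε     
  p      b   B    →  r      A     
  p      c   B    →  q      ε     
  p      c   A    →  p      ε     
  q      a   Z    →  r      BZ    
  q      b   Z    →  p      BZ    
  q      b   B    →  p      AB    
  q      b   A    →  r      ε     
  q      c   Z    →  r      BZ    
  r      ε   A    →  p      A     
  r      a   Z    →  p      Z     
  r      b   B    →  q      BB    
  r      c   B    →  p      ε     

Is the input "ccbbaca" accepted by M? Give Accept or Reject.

Reject

(p, ccbbaca, Z)
  ε-move, top Z: go to r, push BZ → (r, ccbbaca, BZ)
  read c, top B: go to p, push ε → (p, cbbaca, Z)
  ε-move, top Z: go to r, push BZ → (r, cbbaca, BZ)
  read c, top B: go to p, push ε → (p, bbaca, Z)
  ε-move, top Z: go to r, push BZ → (r, bbaca, BZ)
  read b, top B: go to q, push BB → (q, baca, BBZ)
  read b, top B: go to p, push AB → (p, aca, ABBZ)
  read a, top A: go to r, push ε → (r, ca, BBZ)
  read c, top B: go to p, push ε → (p, a, BZ)
  read a, top B: go to q, push A → (q, ε, AZ)
All input consumed; state q ∉ F and no further ε-move applies.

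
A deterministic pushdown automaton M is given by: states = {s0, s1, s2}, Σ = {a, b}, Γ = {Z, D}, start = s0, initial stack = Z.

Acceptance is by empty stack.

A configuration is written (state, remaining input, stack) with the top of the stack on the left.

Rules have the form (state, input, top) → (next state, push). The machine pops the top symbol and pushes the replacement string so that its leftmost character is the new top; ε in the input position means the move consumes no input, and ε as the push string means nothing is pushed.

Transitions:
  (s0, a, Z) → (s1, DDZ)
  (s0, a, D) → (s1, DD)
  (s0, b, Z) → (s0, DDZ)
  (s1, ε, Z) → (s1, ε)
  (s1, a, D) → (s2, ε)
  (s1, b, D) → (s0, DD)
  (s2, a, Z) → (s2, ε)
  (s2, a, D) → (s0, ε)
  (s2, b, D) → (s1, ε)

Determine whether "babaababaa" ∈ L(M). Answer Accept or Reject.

Accept

(s0, babaababaa, Z) ⊢ (s0, abaababaa, DDZ) ⊢ (s1, baababaa, DDDZ) ⊢ (s0, aababaa, DDDDZ) ⊢ (s1, ababaa, DDDDDZ) ⊢ (s2, babaa, DDDDZ) ⊢ (s1, abaa, DDDZ) ⊢ (s2, baa, DDZ) ⊢ (s1, aa, DZ) ⊢ (s2, a, Z) ⊢ (s2, ε, ε)
All input consumed and the stack is empty.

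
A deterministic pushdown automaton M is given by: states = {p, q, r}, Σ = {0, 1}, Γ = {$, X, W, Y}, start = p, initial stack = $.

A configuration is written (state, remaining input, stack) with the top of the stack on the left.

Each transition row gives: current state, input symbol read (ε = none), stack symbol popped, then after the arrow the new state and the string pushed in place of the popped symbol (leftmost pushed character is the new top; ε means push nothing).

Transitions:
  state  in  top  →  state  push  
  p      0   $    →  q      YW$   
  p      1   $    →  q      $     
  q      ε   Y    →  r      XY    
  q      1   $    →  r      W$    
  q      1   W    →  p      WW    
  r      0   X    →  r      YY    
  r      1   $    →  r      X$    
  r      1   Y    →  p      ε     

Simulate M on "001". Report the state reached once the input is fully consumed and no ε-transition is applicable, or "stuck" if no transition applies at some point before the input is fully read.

p

(p, 001, $)
  read 0, top $: go to q, push YW$ → (q, 01, YW$)
  ε-move, top Y: go to r, push XY → (r, 01, XYW$)
  read 0, top X: go to r, push YY → (r, 1, YYYW$)
  read 1, top Y: go to p, push ε → (p, ε, YYW$)
All input consumed; M is in state p.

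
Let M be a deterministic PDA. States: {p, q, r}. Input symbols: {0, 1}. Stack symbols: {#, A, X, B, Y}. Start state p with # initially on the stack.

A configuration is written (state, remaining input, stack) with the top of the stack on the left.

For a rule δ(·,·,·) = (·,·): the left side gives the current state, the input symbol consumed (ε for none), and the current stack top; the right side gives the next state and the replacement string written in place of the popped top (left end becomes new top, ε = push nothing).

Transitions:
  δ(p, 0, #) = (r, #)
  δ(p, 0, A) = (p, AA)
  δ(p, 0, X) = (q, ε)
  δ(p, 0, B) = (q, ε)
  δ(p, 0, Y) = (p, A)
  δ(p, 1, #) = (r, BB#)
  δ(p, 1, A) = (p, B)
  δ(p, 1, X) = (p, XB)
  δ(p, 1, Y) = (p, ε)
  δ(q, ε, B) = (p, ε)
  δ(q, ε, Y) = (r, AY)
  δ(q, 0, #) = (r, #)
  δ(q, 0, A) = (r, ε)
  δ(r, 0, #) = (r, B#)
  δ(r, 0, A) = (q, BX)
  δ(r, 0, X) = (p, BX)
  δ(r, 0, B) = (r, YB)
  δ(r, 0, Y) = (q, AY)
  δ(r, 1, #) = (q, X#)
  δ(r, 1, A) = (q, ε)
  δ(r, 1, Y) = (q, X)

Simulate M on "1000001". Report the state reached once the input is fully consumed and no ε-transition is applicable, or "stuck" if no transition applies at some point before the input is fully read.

q

(p, 1000001, #) ⊢ (r, 000001, BB#) ⊢ (r, 00001, YBB#) ⊢ (q, 0001, AYBB#) ⊢ (r, 001, YBB#) ⊢ (q, 01, AYBB#) ⊢ (r, 1, YBB#) ⊢ (q, ε, XBB#)
All input consumed; M is in state q.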